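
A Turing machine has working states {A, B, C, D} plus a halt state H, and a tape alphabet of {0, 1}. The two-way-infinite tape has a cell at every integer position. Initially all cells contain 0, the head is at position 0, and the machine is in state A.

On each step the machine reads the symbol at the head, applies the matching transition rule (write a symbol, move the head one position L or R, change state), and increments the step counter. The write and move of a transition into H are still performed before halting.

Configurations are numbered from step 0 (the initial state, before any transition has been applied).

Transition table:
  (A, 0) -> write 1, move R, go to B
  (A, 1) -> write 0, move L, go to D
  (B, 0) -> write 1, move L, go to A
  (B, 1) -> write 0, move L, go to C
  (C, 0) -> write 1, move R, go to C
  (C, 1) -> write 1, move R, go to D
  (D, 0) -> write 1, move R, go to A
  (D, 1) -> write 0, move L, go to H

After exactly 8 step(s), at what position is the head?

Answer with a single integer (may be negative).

Answer: 2

Derivation:
Step 1: in state A at pos 0, read 0 -> (A,0)->write 1,move R,goto B. Now: state=B, head=1, tape[-1..2]=0100 (head:   ^)
Step 2: in state B at pos 1, read 0 -> (B,0)->write 1,move L,goto A. Now: state=A, head=0, tape[-1..2]=0110 (head:  ^)
Step 3: in state A at pos 0, read 1 -> (A,1)->write 0,move L,goto D. Now: state=D, head=-1, tape[-2..2]=00010 (head:  ^)
Step 4: in state D at pos -1, read 0 -> (D,0)->write 1,move R,goto A. Now: state=A, head=0, tape[-2..2]=01010 (head:   ^)
Step 5: in state A at pos 0, read 0 -> (A,0)->write 1,move R,goto B. Now: state=B, head=1, tape[-2..2]=01110 (head:    ^)
Step 6: in state B at pos 1, read 1 -> (B,1)->write 0,move L,goto C. Now: state=C, head=0, tape[-2..2]=01100 (head:   ^)
Step 7: in state C at pos 0, read 1 -> (C,1)->write 1,move R,goto D. Now: state=D, head=1, tape[-2..2]=01100 (head:    ^)
Step 8: in state D at pos 1, read 0 -> (D,0)->write 1,move R,goto A. Now: state=A, head=2, tape[-2..3]=011100 (head:     ^)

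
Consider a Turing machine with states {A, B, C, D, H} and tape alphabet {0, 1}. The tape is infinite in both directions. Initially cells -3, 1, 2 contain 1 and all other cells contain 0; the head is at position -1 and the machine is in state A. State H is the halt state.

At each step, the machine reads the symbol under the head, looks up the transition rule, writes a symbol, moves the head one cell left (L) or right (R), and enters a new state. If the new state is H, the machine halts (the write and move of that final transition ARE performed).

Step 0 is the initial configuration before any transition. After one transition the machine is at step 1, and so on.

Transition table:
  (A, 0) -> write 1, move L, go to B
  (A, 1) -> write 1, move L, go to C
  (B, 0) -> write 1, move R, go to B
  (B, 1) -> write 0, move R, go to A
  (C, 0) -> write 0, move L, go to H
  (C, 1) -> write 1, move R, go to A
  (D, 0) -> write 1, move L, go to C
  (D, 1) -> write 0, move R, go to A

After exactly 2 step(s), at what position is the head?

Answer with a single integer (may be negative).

Step 1: in state A at pos -1, read 0 -> (A,0)->write 1,move L,goto B. Now: state=B, head=-2, tape[-4..3]=01010110 (head:   ^)
Step 2: in state B at pos -2, read 0 -> (B,0)->write 1,move R,goto B. Now: state=B, head=-1, tape[-4..3]=01110110 (head:    ^)

Answer: -1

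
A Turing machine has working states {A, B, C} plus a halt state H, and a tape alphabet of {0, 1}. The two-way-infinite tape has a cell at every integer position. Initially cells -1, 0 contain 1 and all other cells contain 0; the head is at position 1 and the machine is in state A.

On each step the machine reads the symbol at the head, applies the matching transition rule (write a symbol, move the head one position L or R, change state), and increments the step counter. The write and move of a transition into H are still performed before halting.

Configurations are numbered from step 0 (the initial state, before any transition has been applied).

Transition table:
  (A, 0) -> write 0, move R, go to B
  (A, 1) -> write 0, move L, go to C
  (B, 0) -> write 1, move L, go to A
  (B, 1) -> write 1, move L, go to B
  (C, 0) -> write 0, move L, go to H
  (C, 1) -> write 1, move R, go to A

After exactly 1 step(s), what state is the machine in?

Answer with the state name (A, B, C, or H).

Step 1: in state A at pos 1, read 0 -> (A,0)->write 0,move R,goto B. Now: state=B, head=2, tape[-2..3]=011000 (head:     ^)

Answer: B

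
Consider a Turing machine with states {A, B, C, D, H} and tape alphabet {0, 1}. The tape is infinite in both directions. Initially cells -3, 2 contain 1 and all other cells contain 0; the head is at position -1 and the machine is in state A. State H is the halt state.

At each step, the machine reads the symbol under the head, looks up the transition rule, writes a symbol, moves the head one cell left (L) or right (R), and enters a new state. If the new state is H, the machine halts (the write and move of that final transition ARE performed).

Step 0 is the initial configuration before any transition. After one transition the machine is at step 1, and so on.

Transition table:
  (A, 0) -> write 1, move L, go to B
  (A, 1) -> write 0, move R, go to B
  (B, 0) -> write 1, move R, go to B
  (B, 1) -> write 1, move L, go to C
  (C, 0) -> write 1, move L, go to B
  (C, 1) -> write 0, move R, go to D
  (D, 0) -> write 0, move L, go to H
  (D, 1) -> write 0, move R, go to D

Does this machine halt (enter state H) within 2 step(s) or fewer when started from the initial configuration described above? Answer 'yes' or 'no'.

Step 1: in state A at pos -1, read 0 -> (A,0)->write 1,move L,goto B. Now: state=B, head=-2, tape[-4..3]=01010010 (head:   ^)
Step 2: in state B at pos -2, read 0 -> (B,0)->write 1,move R,goto B. Now: state=B, head=-1, tape[-4..3]=01110010 (head:    ^)
After 2 step(s): state = B (not H) -> not halted within 2 -> no

Answer: no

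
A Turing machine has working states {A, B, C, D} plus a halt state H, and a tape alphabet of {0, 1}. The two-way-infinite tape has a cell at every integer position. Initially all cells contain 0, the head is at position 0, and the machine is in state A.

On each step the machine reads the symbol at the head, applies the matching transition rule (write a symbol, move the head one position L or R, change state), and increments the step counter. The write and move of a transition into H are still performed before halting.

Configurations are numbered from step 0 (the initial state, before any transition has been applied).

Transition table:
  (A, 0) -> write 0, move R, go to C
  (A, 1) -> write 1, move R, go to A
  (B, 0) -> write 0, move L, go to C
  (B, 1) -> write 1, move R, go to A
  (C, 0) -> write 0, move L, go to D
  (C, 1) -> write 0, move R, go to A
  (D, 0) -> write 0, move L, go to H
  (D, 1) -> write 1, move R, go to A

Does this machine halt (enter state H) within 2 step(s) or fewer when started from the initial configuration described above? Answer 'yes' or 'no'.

Step 1: in state A at pos 0, read 0 -> (A,0)->write 0,move R,goto C. Now: state=C, head=1, tape[-1..2]=0000 (head:   ^)
Step 2: in state C at pos 1, read 0 -> (C,0)->write 0,move L,goto D. Now: state=D, head=0, tape[-1..2]=0000 (head:  ^)
After 2 step(s): state = D (not H) -> not halted within 2 -> no

Answer: no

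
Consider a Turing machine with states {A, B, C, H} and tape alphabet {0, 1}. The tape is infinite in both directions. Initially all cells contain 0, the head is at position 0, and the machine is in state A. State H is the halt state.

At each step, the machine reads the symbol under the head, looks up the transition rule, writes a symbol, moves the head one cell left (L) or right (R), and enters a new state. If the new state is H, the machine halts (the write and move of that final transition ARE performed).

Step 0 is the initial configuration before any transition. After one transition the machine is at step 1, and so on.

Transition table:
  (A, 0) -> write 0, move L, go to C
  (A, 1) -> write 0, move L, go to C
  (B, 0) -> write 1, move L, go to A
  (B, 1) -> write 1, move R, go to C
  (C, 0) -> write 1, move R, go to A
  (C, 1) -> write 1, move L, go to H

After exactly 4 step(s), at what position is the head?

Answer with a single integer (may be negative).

Answer: -2

Derivation:
Step 1: in state A at pos 0, read 0 -> (A,0)->write 0,move L,goto C. Now: state=C, head=-1, tape[-2..1]=0000 (head:  ^)
Step 2: in state C at pos -1, read 0 -> (C,0)->write 1,move R,goto A. Now: state=A, head=0, tape[-2..1]=0100 (head:   ^)
Step 3: in state A at pos 0, read 0 -> (A,0)->write 0,move L,goto C. Now: state=C, head=-1, tape[-2..1]=0100 (head:  ^)
Step 4: in state C at pos -1, read 1 -> (C,1)->write 1,move L,goto H. Now: state=H, head=-2, tape[-3..1]=00100 (head:  ^)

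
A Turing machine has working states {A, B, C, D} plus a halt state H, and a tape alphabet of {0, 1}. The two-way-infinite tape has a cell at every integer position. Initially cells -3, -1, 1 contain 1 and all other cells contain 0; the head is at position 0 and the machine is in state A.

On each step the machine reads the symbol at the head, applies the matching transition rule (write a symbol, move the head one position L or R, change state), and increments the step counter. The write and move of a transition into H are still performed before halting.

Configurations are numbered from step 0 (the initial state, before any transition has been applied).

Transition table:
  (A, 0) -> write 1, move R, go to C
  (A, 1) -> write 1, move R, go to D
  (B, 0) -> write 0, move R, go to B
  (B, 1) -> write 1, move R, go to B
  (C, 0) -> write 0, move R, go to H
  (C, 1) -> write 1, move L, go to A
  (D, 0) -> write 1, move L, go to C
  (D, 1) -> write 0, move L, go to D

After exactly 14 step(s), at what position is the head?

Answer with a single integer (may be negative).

Step 1: in state A at pos 0, read 0 -> (A,0)->write 1,move R,goto C. Now: state=C, head=1, tape[-4..2]=0101110 (head:      ^)
Step 2: in state C at pos 1, read 1 -> (C,1)->write 1,move L,goto A. Now: state=A, head=0, tape[-4..2]=0101110 (head:     ^)
Step 3: in state A at pos 0, read 1 -> (A,1)->write 1,move R,goto D. Now: state=D, head=1, tape[-4..2]=0101110 (head:      ^)
Step 4: in state D at pos 1, read 1 -> (D,1)->write 0,move L,goto D. Now: state=D, head=0, tape[-4..2]=0101100 (head:     ^)
Step 5: in state D at pos 0, read 1 -> (D,1)->write 0,move L,goto D. Now: state=D, head=-1, tape[-4..2]=0101000 (head:    ^)
Step 6: in state D at pos -1, read 1 -> (D,1)->write 0,move L,goto D. Now: state=D, head=-2, tape[-4..2]=0100000 (head:   ^)
Step 7: in state D at pos -2, read 0 -> (D,0)->write 1,move L,goto C. Now: state=C, head=-3, tape[-4..2]=0110000 (head:  ^)
Step 8: in state C at pos -3, read 1 -> (C,1)->write 1,move L,goto A. Now: state=A, head=-4, tape[-5..2]=00110000 (head:  ^)
Step 9: in state A at pos -4, read 0 -> (A,0)->write 1,move R,goto C. Now: state=C, head=-3, tape[-5..2]=01110000 (head:   ^)
Step 10: in state C at pos -3, read 1 -> (C,1)->write 1,move L,goto A. Now: state=A, head=-4, tape[-5..2]=01110000 (head:  ^)
Step 11: in state A at pos -4, read 1 -> (A,1)->write 1,move R,goto D. Now: state=D, head=-3, tape[-5..2]=01110000 (head:   ^)
Step 12: in state D at pos -3, read 1 -> (D,1)->write 0,move L,goto D. Now: state=D, head=-4, tape[-5..2]=01010000 (head:  ^)
Step 13: in state D at pos -4, read 1 -> (D,1)->write 0,move L,goto D. Now: state=D, head=-5, tape[-6..2]=000010000 (head:  ^)
Step 14: in state D at pos -5, read 0 -> (D,0)->write 1,move L,goto C. Now: state=C, head=-6, tape[-7..2]=0010010000 (head:  ^)

Answer: -6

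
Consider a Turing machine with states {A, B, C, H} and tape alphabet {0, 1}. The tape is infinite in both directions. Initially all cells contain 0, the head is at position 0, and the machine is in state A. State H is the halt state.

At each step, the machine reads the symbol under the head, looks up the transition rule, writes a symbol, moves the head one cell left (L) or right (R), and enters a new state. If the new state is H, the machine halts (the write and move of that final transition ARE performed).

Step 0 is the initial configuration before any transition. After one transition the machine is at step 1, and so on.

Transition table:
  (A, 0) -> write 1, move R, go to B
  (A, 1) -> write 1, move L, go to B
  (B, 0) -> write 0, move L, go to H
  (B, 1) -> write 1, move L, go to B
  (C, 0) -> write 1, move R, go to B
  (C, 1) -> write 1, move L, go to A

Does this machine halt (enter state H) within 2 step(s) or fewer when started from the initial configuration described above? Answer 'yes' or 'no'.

Answer: yes

Derivation:
Step 1: in state A at pos 0, read 0 -> (A,0)->write 1,move R,goto B. Now: state=B, head=1, tape[-1..2]=0100 (head:   ^)
Step 2: in state B at pos 1, read 0 -> (B,0)->write 0,move L,goto H. Now: state=H, head=0, tape[-1..2]=0100 (head:  ^)
State H reached at step 2; 2 <= 2 -> yes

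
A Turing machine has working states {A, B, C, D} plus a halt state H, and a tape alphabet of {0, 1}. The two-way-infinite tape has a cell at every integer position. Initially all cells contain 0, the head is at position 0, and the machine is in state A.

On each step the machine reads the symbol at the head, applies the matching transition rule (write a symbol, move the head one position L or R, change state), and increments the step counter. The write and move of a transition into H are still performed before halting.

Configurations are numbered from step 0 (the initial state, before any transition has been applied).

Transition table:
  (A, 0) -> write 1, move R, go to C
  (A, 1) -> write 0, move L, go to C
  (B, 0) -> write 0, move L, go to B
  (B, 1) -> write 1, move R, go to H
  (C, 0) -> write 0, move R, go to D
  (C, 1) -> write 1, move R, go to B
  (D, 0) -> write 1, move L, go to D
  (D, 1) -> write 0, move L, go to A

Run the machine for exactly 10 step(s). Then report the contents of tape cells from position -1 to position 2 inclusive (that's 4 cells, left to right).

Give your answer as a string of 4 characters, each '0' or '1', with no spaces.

Answer: 1101

Derivation:
Step 1: in state A at pos 0, read 0 -> (A,0)->write 1,move R,goto C. Now: state=C, head=1, tape[-1..2]=0100 (head:   ^)
Step 2: in state C at pos 1, read 0 -> (C,0)->write 0,move R,goto D. Now: state=D, head=2, tape[-1..3]=01000 (head:    ^)
Step 3: in state D at pos 2, read 0 -> (D,0)->write 1,move L,goto D. Now: state=D, head=1, tape[-1..3]=01010 (head:   ^)
Step 4: in state D at pos 1, read 0 -> (D,0)->write 1,move L,goto D. Now: state=D, head=0, tape[-1..3]=01110 (head:  ^)
Step 5: in state D at pos 0, read 1 -> (D,1)->write 0,move L,goto A. Now: state=A, head=-1, tape[-2..3]=000110 (head:  ^)
Step 6: in state A at pos -1, read 0 -> (A,0)->write 1,move R,goto C. Now: state=C, head=0, tape[-2..3]=010110 (head:   ^)
Step 7: in state C at pos 0, read 0 -> (C,0)->write 0,move R,goto D. Now: state=D, head=1, tape[-2..3]=010110 (head:    ^)
Step 8: in state D at pos 1, read 1 -> (D,1)->write 0,move L,goto A. Now: state=A, head=0, tape[-2..3]=010010 (head:   ^)
Step 9: in state A at pos 0, read 0 -> (A,0)->write 1,move R,goto C. Now: state=C, head=1, tape[-2..3]=011010 (head:    ^)
Step 10: in state C at pos 1, read 0 -> (C,0)->write 0,move R,goto D. Now: state=D, head=2, tape[-2..3]=011010 (head:     ^)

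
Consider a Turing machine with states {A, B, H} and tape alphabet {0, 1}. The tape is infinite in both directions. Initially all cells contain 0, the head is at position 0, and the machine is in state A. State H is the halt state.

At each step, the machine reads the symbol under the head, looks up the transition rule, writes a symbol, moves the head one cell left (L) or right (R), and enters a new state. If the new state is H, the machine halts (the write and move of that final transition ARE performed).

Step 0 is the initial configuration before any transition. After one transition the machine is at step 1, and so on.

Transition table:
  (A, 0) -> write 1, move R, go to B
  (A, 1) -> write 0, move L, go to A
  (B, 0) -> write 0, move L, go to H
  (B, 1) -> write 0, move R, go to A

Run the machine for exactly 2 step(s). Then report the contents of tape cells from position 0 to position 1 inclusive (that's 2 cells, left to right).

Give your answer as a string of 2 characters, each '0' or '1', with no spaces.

Step 1: in state A at pos 0, read 0 -> (A,0)->write 1,move R,goto B. Now: state=B, head=1, tape[-1..2]=0100 (head:   ^)
Step 2: in state B at pos 1, read 0 -> (B,0)->write 0,move L,goto H. Now: state=H, head=0, tape[-1..2]=0100 (head:  ^)

Answer: 10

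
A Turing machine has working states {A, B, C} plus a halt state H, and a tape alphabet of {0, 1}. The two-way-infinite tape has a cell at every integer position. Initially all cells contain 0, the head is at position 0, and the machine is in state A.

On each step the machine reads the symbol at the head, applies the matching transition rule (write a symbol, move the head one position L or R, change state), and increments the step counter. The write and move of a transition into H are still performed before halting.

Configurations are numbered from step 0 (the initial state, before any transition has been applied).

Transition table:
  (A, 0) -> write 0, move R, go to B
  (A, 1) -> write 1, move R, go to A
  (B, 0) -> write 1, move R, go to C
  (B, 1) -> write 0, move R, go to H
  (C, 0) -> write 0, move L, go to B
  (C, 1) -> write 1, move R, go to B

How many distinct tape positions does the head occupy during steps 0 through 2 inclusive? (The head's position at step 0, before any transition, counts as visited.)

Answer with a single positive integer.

Answer: 3

Derivation:
Step 1: in state A at pos 0, read 0 -> (A,0)->write 0,move R,goto B. Now: state=B, head=1, tape[-1..2]=0000 (head:   ^)
Step 2: in state B at pos 1, read 0 -> (B,0)->write 1,move R,goto C. Now: state=C, head=2, tape[-1..3]=00100 (head:    ^)
Head positions at steps 0..2: starting at 0, distinct positions visited = {0, 1, 2} -> 3 position(s)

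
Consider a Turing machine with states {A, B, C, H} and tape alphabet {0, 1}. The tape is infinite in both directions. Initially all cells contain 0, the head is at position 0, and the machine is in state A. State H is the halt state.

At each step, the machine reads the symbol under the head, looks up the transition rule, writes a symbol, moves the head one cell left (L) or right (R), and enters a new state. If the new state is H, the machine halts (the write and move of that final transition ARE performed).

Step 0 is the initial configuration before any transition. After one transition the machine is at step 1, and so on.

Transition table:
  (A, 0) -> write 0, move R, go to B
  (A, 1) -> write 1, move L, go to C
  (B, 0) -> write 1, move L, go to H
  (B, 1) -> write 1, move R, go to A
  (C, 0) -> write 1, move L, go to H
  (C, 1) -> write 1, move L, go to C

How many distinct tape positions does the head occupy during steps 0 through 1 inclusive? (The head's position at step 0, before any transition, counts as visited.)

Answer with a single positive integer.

Step 1: in state A at pos 0, read 0 -> (A,0)->write 0,move R,goto B. Now: state=B, head=1, tape[-1..2]=0000 (head:   ^)
Head positions at steps 0..1: starting at 0, distinct positions visited = {0, 1} -> 2 position(s)

Answer: 2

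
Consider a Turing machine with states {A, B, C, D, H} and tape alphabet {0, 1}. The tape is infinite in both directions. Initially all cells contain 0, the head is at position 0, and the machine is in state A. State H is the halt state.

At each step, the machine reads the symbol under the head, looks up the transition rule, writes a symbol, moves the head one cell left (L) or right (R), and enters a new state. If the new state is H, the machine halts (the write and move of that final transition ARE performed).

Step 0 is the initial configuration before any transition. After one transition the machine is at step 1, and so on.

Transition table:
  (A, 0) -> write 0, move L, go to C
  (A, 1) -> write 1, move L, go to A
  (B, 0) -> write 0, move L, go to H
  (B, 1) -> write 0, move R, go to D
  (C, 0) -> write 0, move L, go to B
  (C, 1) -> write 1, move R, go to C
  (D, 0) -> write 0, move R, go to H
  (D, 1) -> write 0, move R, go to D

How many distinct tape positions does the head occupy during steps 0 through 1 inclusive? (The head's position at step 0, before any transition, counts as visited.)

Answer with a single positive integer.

Answer: 2

Derivation:
Step 1: in state A at pos 0, read 0 -> (A,0)->write 0,move L,goto C. Now: state=C, head=-1, tape[-2..1]=0000 (head:  ^)
Head positions at steps 0..1: starting at 0, distinct positions visited = {-1, 0} -> 2 position(s)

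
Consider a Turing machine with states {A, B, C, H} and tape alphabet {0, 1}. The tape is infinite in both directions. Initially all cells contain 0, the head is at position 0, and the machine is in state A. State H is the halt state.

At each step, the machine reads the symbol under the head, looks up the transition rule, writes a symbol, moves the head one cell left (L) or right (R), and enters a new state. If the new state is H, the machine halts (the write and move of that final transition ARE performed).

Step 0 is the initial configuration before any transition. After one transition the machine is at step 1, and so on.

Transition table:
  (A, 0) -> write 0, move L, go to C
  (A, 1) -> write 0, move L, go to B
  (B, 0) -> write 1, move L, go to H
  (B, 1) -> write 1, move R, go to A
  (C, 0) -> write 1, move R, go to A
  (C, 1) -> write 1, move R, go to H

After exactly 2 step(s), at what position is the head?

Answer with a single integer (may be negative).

Step 1: in state A at pos 0, read 0 -> (A,0)->write 0,move L,goto C. Now: state=C, head=-1, tape[-2..1]=0000 (head:  ^)
Step 2: in state C at pos -1, read 0 -> (C,0)->write 1,move R,goto A. Now: state=A, head=0, tape[-2..1]=0100 (head:   ^)

Answer: 0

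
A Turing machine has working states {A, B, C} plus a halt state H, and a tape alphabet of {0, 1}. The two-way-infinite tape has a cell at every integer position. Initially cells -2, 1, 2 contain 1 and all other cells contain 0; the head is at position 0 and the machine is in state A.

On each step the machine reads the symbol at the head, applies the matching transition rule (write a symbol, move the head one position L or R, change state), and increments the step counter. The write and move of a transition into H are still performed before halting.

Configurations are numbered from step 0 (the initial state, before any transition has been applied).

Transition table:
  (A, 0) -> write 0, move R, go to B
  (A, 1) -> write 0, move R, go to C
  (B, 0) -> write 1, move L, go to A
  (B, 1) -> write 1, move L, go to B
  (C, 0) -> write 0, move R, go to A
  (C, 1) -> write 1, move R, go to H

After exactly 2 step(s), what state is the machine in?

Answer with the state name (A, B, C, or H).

Step 1: in state A at pos 0, read 0 -> (A,0)->write 0,move R,goto B. Now: state=B, head=1, tape[-3..3]=0100110 (head:     ^)
Step 2: in state B at pos 1, read 1 -> (B,1)->write 1,move L,goto B. Now: state=B, head=0, tape[-3..3]=0100110 (head:    ^)

Answer: B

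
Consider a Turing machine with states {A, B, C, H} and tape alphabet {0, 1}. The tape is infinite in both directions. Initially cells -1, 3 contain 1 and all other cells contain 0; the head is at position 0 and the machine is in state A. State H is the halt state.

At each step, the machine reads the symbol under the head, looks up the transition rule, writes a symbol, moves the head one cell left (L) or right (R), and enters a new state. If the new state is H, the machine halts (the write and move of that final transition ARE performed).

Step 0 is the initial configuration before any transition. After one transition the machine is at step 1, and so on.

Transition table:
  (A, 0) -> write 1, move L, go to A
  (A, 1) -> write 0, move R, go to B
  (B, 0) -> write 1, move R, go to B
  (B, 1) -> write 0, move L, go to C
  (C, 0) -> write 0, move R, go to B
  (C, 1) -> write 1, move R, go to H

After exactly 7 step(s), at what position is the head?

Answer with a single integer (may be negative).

Step 1: in state A at pos 0, read 0 -> (A,0)->write 1,move L,goto A. Now: state=A, head=-1, tape[-2..4]=0110010 (head:  ^)
Step 2: in state A at pos -1, read 1 -> (A,1)->write 0,move R,goto B. Now: state=B, head=0, tape[-2..4]=0010010 (head:   ^)
Step 3: in state B at pos 0, read 1 -> (B,1)->write 0,move L,goto C. Now: state=C, head=-1, tape[-2..4]=0000010 (head:  ^)
Step 4: in state C at pos -1, read 0 -> (C,0)->write 0,move R,goto B. Now: state=B, head=0, tape[-2..4]=0000010 (head:   ^)
Step 5: in state B at pos 0, read 0 -> (B,0)->write 1,move R,goto B. Now: state=B, head=1, tape[-2..4]=0010010 (head:    ^)
Step 6: in state B at pos 1, read 0 -> (B,0)->write 1,move R,goto B. Now: state=B, head=2, tape[-2..4]=0011010 (head:     ^)
Step 7: in state B at pos 2, read 0 -> (B,0)->write 1,move R,goto B. Now: state=B, head=3, tape[-2..4]=0011110 (head:      ^)

Answer: 3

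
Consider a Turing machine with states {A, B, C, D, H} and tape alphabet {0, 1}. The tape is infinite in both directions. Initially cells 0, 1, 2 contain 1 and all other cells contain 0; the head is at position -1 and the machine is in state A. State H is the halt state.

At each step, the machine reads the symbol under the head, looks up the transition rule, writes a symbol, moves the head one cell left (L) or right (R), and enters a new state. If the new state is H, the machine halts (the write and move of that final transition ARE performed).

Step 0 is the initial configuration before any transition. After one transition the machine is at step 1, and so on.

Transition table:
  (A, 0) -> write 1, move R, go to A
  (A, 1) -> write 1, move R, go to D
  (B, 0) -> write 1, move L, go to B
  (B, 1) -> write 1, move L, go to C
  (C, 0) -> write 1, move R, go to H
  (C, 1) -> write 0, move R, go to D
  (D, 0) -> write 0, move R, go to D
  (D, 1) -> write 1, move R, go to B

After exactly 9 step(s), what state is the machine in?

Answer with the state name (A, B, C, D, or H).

Answer: H

Derivation:
Step 1: in state A at pos -1, read 0 -> (A,0)->write 1,move R,goto A. Now: state=A, head=0, tape[-2..3]=011110 (head:   ^)
Step 2: in state A at pos 0, read 1 -> (A,1)->write 1,move R,goto D. Now: state=D, head=1, tape[-2..3]=011110 (head:    ^)
Step 3: in state D at pos 1, read 1 -> (D,1)->write 1,move R,goto B. Now: state=B, head=2, tape[-2..3]=011110 (head:     ^)
Step 4: in state B at pos 2, read 1 -> (B,1)->write 1,move L,goto C. Now: state=C, head=1, tape[-2..3]=011110 (head:    ^)
Step 5: in state C at pos 1, read 1 -> (C,1)->write 0,move R,goto D. Now: state=D, head=2, tape[-2..3]=011010 (head:     ^)
Step 6: in state D at pos 2, read 1 -> (D,1)->write 1,move R,goto B. Now: state=B, head=3, tape[-2..4]=0110100 (head:      ^)
Step 7: in state B at pos 3, read 0 -> (B,0)->write 1,move L,goto B. Now: state=B, head=2, tape[-2..4]=0110110 (head:     ^)
Step 8: in state B at pos 2, read 1 -> (B,1)->write 1,move L,goto C. Now: state=C, head=1, tape[-2..4]=0110110 (head:    ^)
Step 9: in state C at pos 1, read 0 -> (C,0)->write 1,move R,goto H. Now: state=H, head=2, tape[-2..4]=0111110 (head:     ^)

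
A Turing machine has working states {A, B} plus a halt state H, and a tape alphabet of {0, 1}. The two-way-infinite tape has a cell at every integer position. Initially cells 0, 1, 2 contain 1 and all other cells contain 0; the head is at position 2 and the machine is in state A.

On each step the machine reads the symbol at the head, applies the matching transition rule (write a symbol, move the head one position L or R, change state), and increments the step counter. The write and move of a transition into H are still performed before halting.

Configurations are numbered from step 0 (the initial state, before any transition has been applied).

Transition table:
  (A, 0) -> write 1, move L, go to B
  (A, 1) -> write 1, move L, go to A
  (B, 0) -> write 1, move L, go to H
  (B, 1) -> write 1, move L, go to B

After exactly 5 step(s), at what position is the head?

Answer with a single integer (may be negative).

Answer: -3

Derivation:
Step 1: in state A at pos 2, read 1 -> (A,1)->write 1,move L,goto A. Now: state=A, head=1, tape[-1..3]=01110 (head:   ^)
Step 2: in state A at pos 1, read 1 -> (A,1)->write 1,move L,goto A. Now: state=A, head=0, tape[-1..3]=01110 (head:  ^)
Step 3: in state A at pos 0, read 1 -> (A,1)->write 1,move L,goto A. Now: state=A, head=-1, tape[-2..3]=001110 (head:  ^)
Step 4: in state A at pos -1, read 0 -> (A,0)->write 1,move L,goto B. Now: state=B, head=-2, tape[-3..3]=0011110 (head:  ^)
Step 5: in state B at pos -2, read 0 -> (B,0)->write 1,move L,goto H. Now: state=H, head=-3, tape[-4..3]=00111110 (head:  ^)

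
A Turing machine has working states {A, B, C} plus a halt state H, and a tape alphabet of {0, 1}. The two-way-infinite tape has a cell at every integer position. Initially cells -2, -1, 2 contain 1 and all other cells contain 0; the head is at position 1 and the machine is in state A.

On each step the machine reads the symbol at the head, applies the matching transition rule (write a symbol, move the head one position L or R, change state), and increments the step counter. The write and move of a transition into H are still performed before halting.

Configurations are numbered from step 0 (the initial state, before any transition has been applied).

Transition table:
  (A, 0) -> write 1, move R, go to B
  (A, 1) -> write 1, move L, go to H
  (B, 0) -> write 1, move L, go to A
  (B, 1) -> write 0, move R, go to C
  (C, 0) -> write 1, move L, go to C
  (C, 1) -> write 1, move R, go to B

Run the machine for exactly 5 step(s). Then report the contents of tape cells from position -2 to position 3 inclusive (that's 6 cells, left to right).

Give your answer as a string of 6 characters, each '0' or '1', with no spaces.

Step 1: in state A at pos 1, read 0 -> (A,0)->write 1,move R,goto B. Now: state=B, head=2, tape[-3..3]=0110110 (head:      ^)
Step 2: in state B at pos 2, read 1 -> (B,1)->write 0,move R,goto C. Now: state=C, head=3, tape[-3..4]=01101000 (head:       ^)
Step 3: in state C at pos 3, read 0 -> (C,0)->write 1,move L,goto C. Now: state=C, head=2, tape[-3..4]=01101010 (head:      ^)
Step 4: in state C at pos 2, read 0 -> (C,0)->write 1,move L,goto C. Now: state=C, head=1, tape[-3..4]=01101110 (head:     ^)
Step 5: in state C at pos 1, read 1 -> (C,1)->write 1,move R,goto B. Now: state=B, head=2, tape[-3..4]=01101110 (head:      ^)

Answer: 110111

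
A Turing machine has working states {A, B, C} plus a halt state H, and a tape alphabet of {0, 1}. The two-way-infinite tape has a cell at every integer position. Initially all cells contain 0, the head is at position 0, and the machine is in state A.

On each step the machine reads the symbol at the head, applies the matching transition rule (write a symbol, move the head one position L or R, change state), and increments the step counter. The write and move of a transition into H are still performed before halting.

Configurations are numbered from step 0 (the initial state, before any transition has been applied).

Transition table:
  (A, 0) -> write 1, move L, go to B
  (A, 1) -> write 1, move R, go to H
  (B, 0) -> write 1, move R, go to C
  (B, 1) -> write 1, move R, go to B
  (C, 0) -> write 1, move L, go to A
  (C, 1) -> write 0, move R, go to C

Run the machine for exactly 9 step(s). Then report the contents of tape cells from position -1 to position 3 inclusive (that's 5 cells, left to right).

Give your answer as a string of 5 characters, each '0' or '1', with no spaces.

Answer: 11110

Derivation:
Step 1: in state A at pos 0, read 0 -> (A,0)->write 1,move L,goto B. Now: state=B, head=-1, tape[-2..1]=0010 (head:  ^)
Step 2: in state B at pos -1, read 0 -> (B,0)->write 1,move R,goto C. Now: state=C, head=0, tape[-2..1]=0110 (head:   ^)
Step 3: in state C at pos 0, read 1 -> (C,1)->write 0,move R,goto C. Now: state=C, head=1, tape[-2..2]=01000 (head:    ^)
Step 4: in state C at pos 1, read 0 -> (C,0)->write 1,move L,goto A. Now: state=A, head=0, tape[-2..2]=01010 (head:   ^)
Step 5: in state A at pos 0, read 0 -> (A,0)->write 1,move L,goto B. Now: state=B, head=-1, tape[-2..2]=01110 (head:  ^)
Step 6: in state B at pos -1, read 1 -> (B,1)->write 1,move R,goto B. Now: state=B, head=0, tape[-2..2]=01110 (head:   ^)
Step 7: in state B at pos 0, read 1 -> (B,1)->write 1,move R,goto B. Now: state=B, head=1, tape[-2..2]=01110 (head:    ^)
Step 8: in state B at pos 1, read 1 -> (B,1)->write 1,move R,goto B. Now: state=B, head=2, tape[-2..3]=011100 (head:     ^)
Step 9: in state B at pos 2, read 0 -> (B,0)->write 1,move R,goto C. Now: state=C, head=3, tape[-2..4]=0111100 (head:      ^)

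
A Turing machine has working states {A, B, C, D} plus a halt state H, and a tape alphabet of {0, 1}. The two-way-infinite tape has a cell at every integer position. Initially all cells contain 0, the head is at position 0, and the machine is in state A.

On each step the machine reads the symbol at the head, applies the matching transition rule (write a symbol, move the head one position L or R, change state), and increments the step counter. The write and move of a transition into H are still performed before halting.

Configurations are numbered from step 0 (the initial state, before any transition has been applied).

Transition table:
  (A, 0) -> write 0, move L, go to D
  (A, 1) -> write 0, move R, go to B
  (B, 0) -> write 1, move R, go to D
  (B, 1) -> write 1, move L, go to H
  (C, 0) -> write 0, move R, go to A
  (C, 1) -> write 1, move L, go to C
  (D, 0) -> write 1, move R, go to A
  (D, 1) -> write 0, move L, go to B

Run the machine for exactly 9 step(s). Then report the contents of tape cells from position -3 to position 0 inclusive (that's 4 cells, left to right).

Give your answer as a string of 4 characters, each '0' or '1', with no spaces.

Step 1: in state A at pos 0, read 0 -> (A,0)->write 0,move L,goto D. Now: state=D, head=-1, tape[-2..1]=0000 (head:  ^)
Step 2: in state D at pos -1, read 0 -> (D,0)->write 1,move R,goto A. Now: state=A, head=0, tape[-2..1]=0100 (head:   ^)
Step 3: in state A at pos 0, read 0 -> (A,0)->write 0,move L,goto D. Now: state=D, head=-1, tape[-2..1]=0100 (head:  ^)
Step 4: in state D at pos -1, read 1 -> (D,1)->write 0,move L,goto B. Now: state=B, head=-2, tape[-3..1]=00000 (head:  ^)
Step 5: in state B at pos -2, read 0 -> (B,0)->write 1,move R,goto D. Now: state=D, head=-1, tape[-3..1]=01000 (head:   ^)
Step 6: in state D at pos -1, read 0 -> (D,0)->write 1,move R,goto A. Now: state=A, head=0, tape[-3..1]=01100 (head:    ^)
Step 7: in state A at pos 0, read 0 -> (A,0)->write 0,move L,goto D. Now: state=D, head=-1, tape[-3..1]=01100 (head:   ^)
Step 8: in state D at pos -1, read 1 -> (D,1)->write 0,move L,goto B. Now: state=B, head=-2, tape[-3..1]=01000 (head:  ^)
Step 9: in state B at pos -2, read 1 -> (B,1)->write 1,move L,goto H. Now: state=H, head=-3, tape[-4..1]=001000 (head:  ^)

Answer: 0100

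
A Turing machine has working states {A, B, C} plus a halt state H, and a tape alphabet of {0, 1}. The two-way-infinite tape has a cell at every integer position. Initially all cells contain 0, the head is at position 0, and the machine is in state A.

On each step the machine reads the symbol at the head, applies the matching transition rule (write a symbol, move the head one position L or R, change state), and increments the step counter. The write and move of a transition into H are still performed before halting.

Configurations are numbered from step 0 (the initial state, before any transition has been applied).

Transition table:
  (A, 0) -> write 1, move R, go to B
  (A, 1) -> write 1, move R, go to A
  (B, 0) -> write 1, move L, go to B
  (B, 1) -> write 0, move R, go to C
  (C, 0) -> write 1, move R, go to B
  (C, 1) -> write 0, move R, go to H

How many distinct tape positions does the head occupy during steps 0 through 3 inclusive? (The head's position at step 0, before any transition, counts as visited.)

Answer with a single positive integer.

Answer: 2

Derivation:
Step 1: in state A at pos 0, read 0 -> (A,0)->write 1,move R,goto B. Now: state=B, head=1, tape[-1..2]=0100 (head:   ^)
Step 2: in state B at pos 1, read 0 -> (B,0)->write 1,move L,goto B. Now: state=B, head=0, tape[-1..2]=0110 (head:  ^)
Step 3: in state B at pos 0, read 1 -> (B,1)->write 0,move R,goto C. Now: state=C, head=1, tape[-1..2]=0010 (head:   ^)
Head positions at steps 0..3: starting at 0, distinct positions visited = {0, 1} -> 2 position(s)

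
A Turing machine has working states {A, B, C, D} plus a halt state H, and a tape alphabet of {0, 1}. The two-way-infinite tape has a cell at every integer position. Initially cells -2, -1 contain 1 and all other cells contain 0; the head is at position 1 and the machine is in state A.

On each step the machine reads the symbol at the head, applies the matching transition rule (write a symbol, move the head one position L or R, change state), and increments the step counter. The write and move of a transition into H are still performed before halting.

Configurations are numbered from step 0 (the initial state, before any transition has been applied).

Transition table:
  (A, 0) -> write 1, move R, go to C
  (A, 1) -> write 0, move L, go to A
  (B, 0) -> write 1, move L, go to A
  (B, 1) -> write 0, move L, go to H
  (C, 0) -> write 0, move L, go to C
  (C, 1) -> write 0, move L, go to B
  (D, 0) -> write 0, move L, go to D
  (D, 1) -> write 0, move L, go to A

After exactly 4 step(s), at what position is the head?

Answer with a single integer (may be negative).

Answer: -1

Derivation:
Step 1: in state A at pos 1, read 0 -> (A,0)->write 1,move R,goto C. Now: state=C, head=2, tape[-3..3]=0110100 (head:      ^)
Step 2: in state C at pos 2, read 0 -> (C,0)->write 0,move L,goto C. Now: state=C, head=1, tape[-3..3]=0110100 (head:     ^)
Step 3: in state C at pos 1, read 1 -> (C,1)->write 0,move L,goto B. Now: state=B, head=0, tape[-3..3]=0110000 (head:    ^)
Step 4: in state B at pos 0, read 0 -> (B,0)->write 1,move L,goto A. Now: state=A, head=-1, tape[-3..3]=0111000 (head:   ^)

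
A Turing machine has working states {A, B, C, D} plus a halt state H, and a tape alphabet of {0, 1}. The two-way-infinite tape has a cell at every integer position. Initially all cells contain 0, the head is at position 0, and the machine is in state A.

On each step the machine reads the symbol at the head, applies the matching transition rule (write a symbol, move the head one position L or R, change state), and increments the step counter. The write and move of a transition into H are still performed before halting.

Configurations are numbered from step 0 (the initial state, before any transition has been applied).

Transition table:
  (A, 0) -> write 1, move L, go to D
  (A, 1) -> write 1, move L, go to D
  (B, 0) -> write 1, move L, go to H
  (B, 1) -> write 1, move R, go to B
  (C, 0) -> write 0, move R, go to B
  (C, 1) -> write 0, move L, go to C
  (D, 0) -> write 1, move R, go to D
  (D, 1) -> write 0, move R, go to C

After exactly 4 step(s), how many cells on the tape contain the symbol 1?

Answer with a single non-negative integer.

Step 1: in state A at pos 0, read 0 -> (A,0)->write 1,move L,goto D. Now: state=D, head=-1, tape[-2..1]=0010 (head:  ^)
Step 2: in state D at pos -1, read 0 -> (D,0)->write 1,move R,goto D. Now: state=D, head=0, tape[-2..1]=0110 (head:   ^)
Step 3: in state D at pos 0, read 1 -> (D,1)->write 0,move R,goto C. Now: state=C, head=1, tape[-2..2]=01000 (head:    ^)
Step 4: in state C at pos 1, read 0 -> (C,0)->write 0,move R,goto B. Now: state=B, head=2, tape[-2..3]=010000 (head:     ^)
Cells containing 1 after step 4: {-1} -> 1 cell(s)

Answer: 1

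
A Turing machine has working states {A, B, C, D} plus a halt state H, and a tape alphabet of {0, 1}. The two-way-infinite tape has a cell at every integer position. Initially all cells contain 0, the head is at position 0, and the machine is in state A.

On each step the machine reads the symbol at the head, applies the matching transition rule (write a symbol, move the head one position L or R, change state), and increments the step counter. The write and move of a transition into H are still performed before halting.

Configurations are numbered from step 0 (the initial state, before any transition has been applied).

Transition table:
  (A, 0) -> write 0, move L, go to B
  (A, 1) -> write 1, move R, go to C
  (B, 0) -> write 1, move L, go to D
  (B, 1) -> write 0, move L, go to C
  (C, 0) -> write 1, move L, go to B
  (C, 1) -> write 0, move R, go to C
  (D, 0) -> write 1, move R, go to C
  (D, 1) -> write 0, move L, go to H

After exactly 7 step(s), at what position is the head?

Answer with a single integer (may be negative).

Answer: -3

Derivation:
Step 1: in state A at pos 0, read 0 -> (A,0)->write 0,move L,goto B. Now: state=B, head=-1, tape[-2..1]=0000 (head:  ^)
Step 2: in state B at pos -1, read 0 -> (B,0)->write 1,move L,goto D. Now: state=D, head=-2, tape[-3..1]=00100 (head:  ^)
Step 3: in state D at pos -2, read 0 -> (D,0)->write 1,move R,goto C. Now: state=C, head=-1, tape[-3..1]=01100 (head:   ^)
Step 4: in state C at pos -1, read 1 -> (C,1)->write 0,move R,goto C. Now: state=C, head=0, tape[-3..1]=01000 (head:    ^)
Step 5: in state C at pos 0, read 0 -> (C,0)->write 1,move L,goto B. Now: state=B, head=-1, tape[-3..1]=01010 (head:   ^)
Step 6: in state B at pos -1, read 0 -> (B,0)->write 1,move L,goto D. Now: state=D, head=-2, tape[-3..1]=01110 (head:  ^)
Step 7: in state D at pos -2, read 1 -> (D,1)->write 0,move L,goto H. Now: state=H, head=-3, tape[-4..1]=000110 (head:  ^)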